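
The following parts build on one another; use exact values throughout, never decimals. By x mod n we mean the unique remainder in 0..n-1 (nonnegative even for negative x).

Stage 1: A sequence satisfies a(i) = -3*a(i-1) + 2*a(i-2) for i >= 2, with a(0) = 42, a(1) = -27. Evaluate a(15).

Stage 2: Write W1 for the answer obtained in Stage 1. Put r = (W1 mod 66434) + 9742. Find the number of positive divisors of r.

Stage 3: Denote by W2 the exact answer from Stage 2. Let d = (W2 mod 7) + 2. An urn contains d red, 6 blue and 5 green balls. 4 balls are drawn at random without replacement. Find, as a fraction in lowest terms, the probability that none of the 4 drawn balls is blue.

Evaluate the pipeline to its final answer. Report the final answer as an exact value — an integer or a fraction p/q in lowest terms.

6/65

Stage 1: a(2) = -3*(-27) + 2*(42) = 165; iterating: a(2)=165, a(3)=-549, a(4)=1977, a(5)=-7029, a(6)=25041, a(7)=-89181, a(8)=317625, a(9)=-1131237, a(10)=4028961, a(11)=-14349357, a(12)=51105993, a(13)=-182016693, a(14)=648262065, a(15)=-2308819581; answer -2308819581
Stage 2: W1 = -2308819581; r = 37397; 37397 is prime, so its only divisors are 1 and 37397; count = 2; answer 2
Stage 3: W2 = 2; d = 4; total draws C(15,4) = 1365; favorable C(9,4) = 126; P = 6/65; answer 6/65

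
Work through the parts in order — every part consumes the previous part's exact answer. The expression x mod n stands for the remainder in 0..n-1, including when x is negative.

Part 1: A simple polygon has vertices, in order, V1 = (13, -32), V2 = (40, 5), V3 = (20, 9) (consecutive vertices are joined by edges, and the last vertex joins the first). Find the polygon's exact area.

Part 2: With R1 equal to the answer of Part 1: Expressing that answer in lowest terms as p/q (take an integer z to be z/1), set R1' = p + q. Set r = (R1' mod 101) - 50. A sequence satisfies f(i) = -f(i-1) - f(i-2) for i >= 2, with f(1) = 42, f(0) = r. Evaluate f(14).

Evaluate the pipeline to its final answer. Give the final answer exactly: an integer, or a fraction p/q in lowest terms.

Part 1: cross terms: (13*5 - 40*-32)=1345, (40*9 - 20*5)=260, (20*-32 - 13*9)=-757; twice the area = |848| = 848; area = 424; answer 424
Part 2: R1 = 424; threaded value p + q = 425; r = -29; f(2) = -1*(42) - 1*(-29) = -13; iterating: f(2)=-13, f(3)=-29, f(4)=42, f(5)=-13, f(6)=-29, f(7)=42, f(8)=-13, f(9)=-29, f(10)=42, f(11)=-13, f(12)=-29, f(13)=42, f(14)=-13; answer -13

-13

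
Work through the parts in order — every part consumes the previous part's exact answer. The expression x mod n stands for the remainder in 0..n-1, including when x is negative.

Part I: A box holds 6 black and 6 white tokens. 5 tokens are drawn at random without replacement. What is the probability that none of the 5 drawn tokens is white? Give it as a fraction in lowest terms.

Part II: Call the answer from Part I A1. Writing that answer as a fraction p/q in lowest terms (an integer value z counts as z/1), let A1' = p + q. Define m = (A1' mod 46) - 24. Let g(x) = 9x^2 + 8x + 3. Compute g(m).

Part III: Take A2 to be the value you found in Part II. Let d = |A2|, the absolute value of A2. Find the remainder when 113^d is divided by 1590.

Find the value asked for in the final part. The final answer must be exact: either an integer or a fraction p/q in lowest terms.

301

Part I: total draws C(12,5) = 792; favorable C(6,5) = 6; P = 1/132; answer 1/132
Part II: A1 = 1/132; threaded value p + q = 133; m = 17; 9*(17)^2 + 8*(17)^1 + 3 = (2601) + (136) + (3) = 2740; answer 2740
Part III: A2 = 2740; d = 2740; squarings mod 1590: 113^1=113, 113^2=49, 113^4=811, 113^8=1051, 113^16=1141, 113^32=1261, 113^64=121, 113^128=331, 113^256=1441, 113^512=1531, 113^1024=301, 113^2048=1561; 113^2740 = 113^4 * 113^16 * 113^32 * 113^128 * 113^512 * 113^2048 = 301 (mod 1590); answer 301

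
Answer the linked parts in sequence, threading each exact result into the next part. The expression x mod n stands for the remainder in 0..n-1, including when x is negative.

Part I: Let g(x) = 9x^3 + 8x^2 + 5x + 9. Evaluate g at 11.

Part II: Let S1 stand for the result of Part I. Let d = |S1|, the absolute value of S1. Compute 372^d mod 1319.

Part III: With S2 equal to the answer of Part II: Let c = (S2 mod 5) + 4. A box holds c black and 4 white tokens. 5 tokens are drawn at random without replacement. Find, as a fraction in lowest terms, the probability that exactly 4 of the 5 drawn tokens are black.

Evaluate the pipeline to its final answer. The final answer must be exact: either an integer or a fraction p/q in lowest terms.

Part I: 9*(11)^3 + 8*(11)^2 + 5*(11)^1 + 9 = (11979) + (968) + (55) + (9) = 13011; answer 13011
Part II: S1 = 13011; d = 13011; squarings mod 1319: 372^1=372, 372^2=1208, 372^4=450, 372^8=693, 372^16=133, 372^32=542, 372^64=946, 372^128=634, 372^256=980, 372^512=168, 372^1024=525, 372^2048=1273, 372^4096=797, 372^8192=770; 372^13011 = 372^1 * 372^2 * 372^16 * 372^64 * 372^128 * 372^512 * 372^4096 * 372^8192 = 804 (mod 1319); answer 804
Part III: S2 = 804; c = 8; total draws C(12,5) = 792; favorable C(8,4)*C(4,1) = 280; P = 35/99; answer 35/99

35/99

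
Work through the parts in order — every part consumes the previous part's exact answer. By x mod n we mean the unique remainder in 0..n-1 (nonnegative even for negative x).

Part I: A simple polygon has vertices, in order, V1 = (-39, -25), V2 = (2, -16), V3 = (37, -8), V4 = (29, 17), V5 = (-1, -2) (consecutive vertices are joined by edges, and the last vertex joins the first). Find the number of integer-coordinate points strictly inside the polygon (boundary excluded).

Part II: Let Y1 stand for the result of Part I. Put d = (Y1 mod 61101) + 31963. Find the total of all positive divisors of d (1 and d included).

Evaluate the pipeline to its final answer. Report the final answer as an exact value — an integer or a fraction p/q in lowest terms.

Part I: cross terms: (-39*-16 - 2*-25)=674, (2*-8 - 37*-16)=576, (37*17 - 29*-8)=861, (29*-2 - -1*17)=-41, (-1*-25 - -39*-2)=-53; twice the area = |2017| = 2017; area = 2017/2; boundary points = 1 + 1 + 1 + 1 + 1 = 5; strictly interior points = area - boundary/2 + 1 = 1007; answer 1007
Part II: Y1 = 1007; d = 32970; 32970 = 2 * 3 * 5 * 7 * 157; sigma = (1 + 2) * (1 + 3) * (1 + 5) * (1 + 7) * (1 + 157) = 3 * 4 * 6 * 8 * 158 = 91008; answer 91008

91008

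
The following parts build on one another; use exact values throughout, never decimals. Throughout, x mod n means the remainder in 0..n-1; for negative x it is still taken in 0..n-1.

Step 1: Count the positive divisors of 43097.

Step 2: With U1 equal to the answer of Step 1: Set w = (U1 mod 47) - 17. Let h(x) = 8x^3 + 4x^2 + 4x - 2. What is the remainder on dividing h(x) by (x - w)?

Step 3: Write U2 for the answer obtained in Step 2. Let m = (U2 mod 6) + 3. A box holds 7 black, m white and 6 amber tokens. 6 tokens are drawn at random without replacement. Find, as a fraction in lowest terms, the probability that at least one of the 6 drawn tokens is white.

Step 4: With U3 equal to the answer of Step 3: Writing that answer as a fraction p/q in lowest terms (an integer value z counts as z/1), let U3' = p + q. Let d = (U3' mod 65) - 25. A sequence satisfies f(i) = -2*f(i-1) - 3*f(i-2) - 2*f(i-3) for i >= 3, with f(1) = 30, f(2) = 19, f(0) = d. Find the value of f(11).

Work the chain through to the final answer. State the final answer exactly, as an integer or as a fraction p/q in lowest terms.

1922

Step 1: 43097 = 71 * 607; number of divisors = (1+1) * (1+1) = 4; answer 4
Step 2: U1 = 4; w = -13; remainder = value at the root: 8*(-13)^3 + 4*(-13)^2 + 4*(-13)^1 - 2 = (-17576) + (676) + (-52) + (-2) = -16954; answer -16954
Step 3: U2 = -16954; m = 5; total draws C(18,6) = 18564; complement C(13,6) = 1716; favorable 18564 - 1716 = 16848; P = 108/119; answer 108/119
Step 4: U3 = 108/119; threaded value p + q = 227; d = 7; f(3) = -2*(19) - 3*(30) - 2*(7) = -142; iterating: f(3)=-142, f(4)=167, f(5)=54, f(6)=-325, f(7)=154, f(8)=559, f(9)=-930, f(10)=-125, f(11)=1922; answer 1922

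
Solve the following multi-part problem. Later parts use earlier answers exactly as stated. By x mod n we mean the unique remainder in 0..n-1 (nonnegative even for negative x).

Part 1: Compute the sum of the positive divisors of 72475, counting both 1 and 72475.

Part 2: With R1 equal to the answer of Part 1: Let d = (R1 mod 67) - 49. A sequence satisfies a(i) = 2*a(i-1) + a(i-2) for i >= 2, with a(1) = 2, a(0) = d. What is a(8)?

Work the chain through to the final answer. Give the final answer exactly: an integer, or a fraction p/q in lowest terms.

3689

Part 1: 72475 = 5^2 * 13 * 223; sigma = (1 + 5 + 25) * (1 + 13) * (1 + 223) = 31 * 14 * 224 = 97216; answer 97216
Part 2: R1 = 97216; d = 17; a(2) = 2*(2) + 1*(17) = 21; iterating: a(2)=21, a(3)=44, a(4)=109, a(5)=262, a(6)=633, a(7)=1528, a(8)=3689; answer 3689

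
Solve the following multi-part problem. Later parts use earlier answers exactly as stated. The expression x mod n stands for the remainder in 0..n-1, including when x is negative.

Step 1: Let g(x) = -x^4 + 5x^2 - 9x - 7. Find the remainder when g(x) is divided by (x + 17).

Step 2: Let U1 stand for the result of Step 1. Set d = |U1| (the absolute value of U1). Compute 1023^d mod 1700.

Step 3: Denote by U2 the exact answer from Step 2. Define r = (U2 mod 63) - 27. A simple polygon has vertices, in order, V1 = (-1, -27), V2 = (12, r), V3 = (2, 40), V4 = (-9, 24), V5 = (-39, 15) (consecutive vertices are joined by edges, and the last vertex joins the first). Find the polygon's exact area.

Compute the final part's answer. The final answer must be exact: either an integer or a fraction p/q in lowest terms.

1503

Step 1: remainder = value at the root: -1*(-17)^4 + 5*(-17)^2 - 9*(-17)^1 - 7 = (-83521) + (1445) + (153) + (-7) = -81930; answer -81930
Step 2: U1 = -81930; d = 81930; squarings mod 1700: 1023^1=1023, 1023^2=1029, 1023^4=1441, 1023^8=781, 1023^16=1361, 1023^32=1021, 1023^64=341, 1023^128=681, 1023^256=1361, 1023^512=1021, 1023^1024=341, 1023^2048=681, 1023^4096=1361, 1023^8192=1021, 1023^16384=341, 1023^32768=681, 1023^65536=1361; 1023^81930 = 1023^2 * 1023^8 * 1023^16384 * 1023^65536 = 1249 (mod 1700); answer 1249
Step 3: U2 = 1249; r = 25; cross terms: (-1*25 - 12*-27)=299, (12*40 - 2*25)=430, (2*24 - -9*40)=408, (-9*15 - -39*24)=801, (-39*-27 - -1*15)=1068; twice the area = |3006| = 3006; area = 1503; answer 1503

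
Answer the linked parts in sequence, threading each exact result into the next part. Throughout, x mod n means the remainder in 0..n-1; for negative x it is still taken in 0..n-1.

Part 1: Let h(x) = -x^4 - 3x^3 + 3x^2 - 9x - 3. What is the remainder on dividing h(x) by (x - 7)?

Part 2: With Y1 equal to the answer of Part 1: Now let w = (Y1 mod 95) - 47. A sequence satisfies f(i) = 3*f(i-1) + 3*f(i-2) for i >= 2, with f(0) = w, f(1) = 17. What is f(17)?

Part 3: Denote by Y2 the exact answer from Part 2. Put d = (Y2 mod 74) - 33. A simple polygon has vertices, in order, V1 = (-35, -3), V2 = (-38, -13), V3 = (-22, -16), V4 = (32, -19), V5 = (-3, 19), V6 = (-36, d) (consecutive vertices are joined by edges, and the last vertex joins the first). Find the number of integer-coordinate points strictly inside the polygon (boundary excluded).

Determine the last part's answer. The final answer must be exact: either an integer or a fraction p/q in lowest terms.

1624

Part 1: remainder = value at the root: -1*(7)^4 - 3*(7)^3 + 3*(7)^2 - 9*(7)^1 - 3 = (-2401) + (-1029) + (147) + (-63) + (-3) = -3349; answer -3349
Part 2: Y1 = -3349; w = 24; f(2) = 3*(17) + 3*(24) = 123; iterating: f(2)=123, f(3)=420, f(4)=1629, f(5)=6147, f(6)=23328, f(7)=88425, f(8)=335259, f(9)=1271052, f(10)=4818933, f(11)=18269955, f(12)=69266664, f(13)=262609857, f(14)=995629563, f(15)=3774718260, f(16)=14311043469, f(17)=54257285187; answer 54257285187
Part 3: Y2 = 54257285187; d = 10; cross terms: (-35*-13 - -38*-3)=341, (-38*-16 - -22*-13)=322, (-22*-19 - 32*-16)=930, (32*19 - -3*-19)=551, (-3*10 - -36*19)=654, (-36*-3 - -35*10)=458; twice the area = |3256| = 3256; area = 1628; boundary points = 1 + 1 + 3 + 1 + 3 + 1 = 10; strictly interior points = area - boundary/2 + 1 = 1624; answer 1624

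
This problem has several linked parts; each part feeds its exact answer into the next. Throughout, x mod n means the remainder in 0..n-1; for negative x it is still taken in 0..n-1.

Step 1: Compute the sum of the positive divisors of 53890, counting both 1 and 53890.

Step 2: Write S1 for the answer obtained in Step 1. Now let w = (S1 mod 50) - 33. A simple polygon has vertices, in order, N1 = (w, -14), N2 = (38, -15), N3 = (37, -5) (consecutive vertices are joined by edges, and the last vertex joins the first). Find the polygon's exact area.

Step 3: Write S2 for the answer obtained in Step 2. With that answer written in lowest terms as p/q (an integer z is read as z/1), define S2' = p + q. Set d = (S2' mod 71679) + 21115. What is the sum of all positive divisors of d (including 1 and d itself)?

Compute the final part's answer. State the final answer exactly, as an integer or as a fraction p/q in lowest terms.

Step 1: 53890 = 2 * 5 * 17 * 317; sigma = (1 + 2) * (1 + 5) * (1 + 17) * (1 + 317) = 3 * 6 * 18 * 318 = 103032; answer 103032
Step 2: S1 = 103032; w = -1; cross terms: (-1*-15 - 38*-14)=547, (38*-5 - 37*-15)=365, (37*-14 - -1*-5)=-523; twice the area = |389| = 389; area = 389/2; answer 389/2
Step 3: S2 = 389/2; threaded value p + q = 391; d = 21506; 21506 = 2 * 10753; sigma = (1 + 2) * (1 + 10753) = 3 * 10754 = 32262; answer 32262

32262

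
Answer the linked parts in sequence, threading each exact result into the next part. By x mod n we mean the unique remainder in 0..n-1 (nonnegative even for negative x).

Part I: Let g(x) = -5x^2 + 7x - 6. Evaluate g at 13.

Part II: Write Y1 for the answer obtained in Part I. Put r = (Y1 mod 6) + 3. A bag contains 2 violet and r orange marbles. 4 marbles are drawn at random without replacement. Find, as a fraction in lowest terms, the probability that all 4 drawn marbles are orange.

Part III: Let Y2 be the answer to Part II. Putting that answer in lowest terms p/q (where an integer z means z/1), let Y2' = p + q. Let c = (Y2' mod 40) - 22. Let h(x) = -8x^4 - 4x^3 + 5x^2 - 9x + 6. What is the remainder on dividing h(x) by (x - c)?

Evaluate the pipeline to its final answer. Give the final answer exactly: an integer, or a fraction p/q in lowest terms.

Part I: -5*(13)^2 + 7*(13)^1 - 6 = (-845) + (91) + (-6) = -760; answer -760
Part II: Y1 = -760; r = 5; total draws C(7,4) = 35; favorable C(5,4) = 5; P = 1/7; answer 1/7
Part III: Y2 = 1/7; threaded value p + q = 8; c = -14; remainder = value at the root: -8*(-14)^4 - 4*(-14)^3 + 5*(-14)^2 - 9*(-14)^1 + 6 = (-307328) + (10976) + (980) + (126) + (6) = -295240; answer -295240

-295240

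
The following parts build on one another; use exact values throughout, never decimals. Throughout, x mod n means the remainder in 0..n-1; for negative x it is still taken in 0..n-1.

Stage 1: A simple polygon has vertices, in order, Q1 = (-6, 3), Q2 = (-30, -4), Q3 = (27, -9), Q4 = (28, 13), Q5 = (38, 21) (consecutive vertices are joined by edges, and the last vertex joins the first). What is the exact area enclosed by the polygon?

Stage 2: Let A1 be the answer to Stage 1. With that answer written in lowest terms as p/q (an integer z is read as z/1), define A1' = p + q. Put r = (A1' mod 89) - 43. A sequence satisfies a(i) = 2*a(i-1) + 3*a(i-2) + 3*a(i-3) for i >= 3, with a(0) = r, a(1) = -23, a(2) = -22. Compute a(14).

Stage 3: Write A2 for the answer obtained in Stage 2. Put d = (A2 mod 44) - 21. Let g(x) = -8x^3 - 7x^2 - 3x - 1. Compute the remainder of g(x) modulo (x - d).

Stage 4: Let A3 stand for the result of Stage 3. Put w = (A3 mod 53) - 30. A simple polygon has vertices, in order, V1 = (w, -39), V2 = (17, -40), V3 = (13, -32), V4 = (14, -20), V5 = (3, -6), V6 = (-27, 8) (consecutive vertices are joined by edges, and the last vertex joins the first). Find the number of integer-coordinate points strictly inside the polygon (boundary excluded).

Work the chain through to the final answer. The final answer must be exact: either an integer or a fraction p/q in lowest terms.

Stage 1: cross terms: (-6*-4 - -30*3)=114, (-30*-9 - 27*-4)=378, (27*13 - 28*-9)=603, (28*21 - 38*13)=94, (38*3 - -6*21)=240; twice the area = |1429| = 1429; area = 1429/2; answer 1429/2
Stage 2: A1 = 1429/2; threaded value p + q = 1431; r = -36; a(3) = 2*(-22) + 3*(-23) + 3*(-36) = -221; iterating: a(3)=-221, a(4)=-577, a(5)=-1883, a(6)=-6160, a(7)=-19700, a(8)=-63529, a(9)=-204638, a(10)=-658963, a(11)=-2122427, a(12)=-6835657, a(13)=-22015484, a(14)=-70905220; answer -70905220
Stage 3: A2 = -70905220; d = 11; remainder = value at the root: -8*(11)^3 - 7*(11)^2 - 3*(11)^1 - 1 = (-10648) + (-847) + (-33) + (-1) = -11529; answer -11529
Stage 4: A3 = -11529; w = -5; cross terms: (-5*-40 - 17*-39)=863, (17*-32 - 13*-40)=-24, (13*-20 - 14*-32)=188, (14*-6 - 3*-20)=-24, (3*8 - -27*-6)=-138, (-27*-39 - -5*8)=1093; twice the area = |1958| = 1958; area = 979; boundary points = 1 + 4 + 1 + 1 + 2 + 1 = 10; strictly interior points = area - boundary/2 + 1 = 975; answer 975

975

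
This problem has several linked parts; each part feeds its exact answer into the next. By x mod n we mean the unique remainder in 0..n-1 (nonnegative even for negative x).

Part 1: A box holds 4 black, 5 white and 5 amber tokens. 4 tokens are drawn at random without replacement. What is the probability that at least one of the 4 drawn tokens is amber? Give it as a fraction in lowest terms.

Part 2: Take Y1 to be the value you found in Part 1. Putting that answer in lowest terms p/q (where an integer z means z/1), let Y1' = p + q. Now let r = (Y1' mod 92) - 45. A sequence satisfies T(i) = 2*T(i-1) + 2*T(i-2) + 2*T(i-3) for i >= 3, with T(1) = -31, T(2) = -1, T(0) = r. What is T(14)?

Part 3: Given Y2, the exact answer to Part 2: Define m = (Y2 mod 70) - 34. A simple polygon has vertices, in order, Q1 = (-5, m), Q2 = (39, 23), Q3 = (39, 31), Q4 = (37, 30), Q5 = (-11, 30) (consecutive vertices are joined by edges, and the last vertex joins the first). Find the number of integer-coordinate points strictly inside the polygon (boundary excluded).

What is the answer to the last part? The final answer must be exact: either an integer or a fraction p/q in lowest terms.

Part 1: total draws C(14,4) = 1001; complement C(9,4) = 126; favorable 1001 - 126 = 875; P = 125/143; answer 125/143
Part 2: Y1 = 125/143; threaded value p + q = 268; r = 39; T(3) = 2*(-1) + 2*(-31) + 2*(39) = 14; iterating: T(3)=14, T(4)=-36, T(5)=-46, T(6)=-136, T(7)=-436, T(8)=-1236, T(9)=-3616, T(10)=-10576, T(11)=-30856, T(12)=-90096, T(13)=-263056, T(14)=-768016; answer -768016
Part 3: Y2 = -768016; m = -10; cross terms: (-5*23 - 39*-10)=275, (39*31 - 39*23)=312, (39*30 - 37*31)=23, (37*30 - -11*30)=1440, (-11*-10 - -5*30)=260; twice the area = |2310| = 2310; area = 1155; boundary points = 11 + 8 + 1 + 48 + 2 = 70; strictly interior points = area - boundary/2 + 1 = 1121; answer 1121

1121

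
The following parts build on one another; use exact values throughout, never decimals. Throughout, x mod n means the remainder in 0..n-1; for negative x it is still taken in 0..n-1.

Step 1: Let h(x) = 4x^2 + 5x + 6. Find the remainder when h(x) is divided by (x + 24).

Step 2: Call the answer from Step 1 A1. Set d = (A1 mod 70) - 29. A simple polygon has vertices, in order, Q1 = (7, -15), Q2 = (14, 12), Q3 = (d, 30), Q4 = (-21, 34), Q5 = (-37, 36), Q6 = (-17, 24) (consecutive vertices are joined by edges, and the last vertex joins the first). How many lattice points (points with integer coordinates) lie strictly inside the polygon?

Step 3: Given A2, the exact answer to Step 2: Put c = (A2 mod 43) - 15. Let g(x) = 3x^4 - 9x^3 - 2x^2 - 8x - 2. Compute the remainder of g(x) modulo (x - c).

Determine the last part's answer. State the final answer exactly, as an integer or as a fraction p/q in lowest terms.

407038

Step 1: remainder = value at the root: 4*(-24)^2 + 5*(-24)^1 + 6 = (2304) + (-120) + (6) = 2190; answer 2190
Step 2: A1 = 2190; d = -9; cross terms: (7*12 - 14*-15)=294, (14*30 - -9*12)=528, (-9*34 - -21*30)=324, (-21*36 - -37*34)=502, (-37*24 - -17*36)=-276, (-17*-15 - 7*24)=87; twice the area = |1459| = 1459; area = 1459/2; boundary points = 1 + 1 + 4 + 2 + 4 + 3 = 15; strictly interior points = area - boundary/2 + 1 = 723; answer 723
Step 3: A2 = 723; c = 20; remainder = value at the root: 3*(20)^4 - 9*(20)^3 - 2*(20)^2 - 8*(20)^1 - 2 = (480000) + (-72000) + (-800) + (-160) + (-2) = 407038; answer 407038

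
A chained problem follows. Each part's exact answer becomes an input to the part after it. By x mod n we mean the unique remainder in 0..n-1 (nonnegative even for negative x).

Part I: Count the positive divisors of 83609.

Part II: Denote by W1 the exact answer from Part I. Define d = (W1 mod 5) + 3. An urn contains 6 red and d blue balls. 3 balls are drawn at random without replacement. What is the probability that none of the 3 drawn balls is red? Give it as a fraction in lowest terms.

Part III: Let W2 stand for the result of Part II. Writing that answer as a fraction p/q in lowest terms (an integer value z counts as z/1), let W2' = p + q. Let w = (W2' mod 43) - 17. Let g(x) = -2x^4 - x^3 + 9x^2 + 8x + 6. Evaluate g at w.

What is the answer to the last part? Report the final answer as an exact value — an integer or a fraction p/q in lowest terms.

Part I: 83609 is prime, so its only divisors are 1 and 83609; count = 2; answer 2
Part II: W1 = 2; d = 5; total draws C(11,3) = 165; favorable C(5,3) = 10; P = 2/33; answer 2/33
Part III: W2 = 2/33; threaded value p + q = 35; w = 18; -2*(18)^4 - 1*(18)^3 + 9*(18)^2 + 8*(18)^1 + 6 = (-209952) + (-5832) + (2916) + (144) + (6) = -212718; answer -212718

-212718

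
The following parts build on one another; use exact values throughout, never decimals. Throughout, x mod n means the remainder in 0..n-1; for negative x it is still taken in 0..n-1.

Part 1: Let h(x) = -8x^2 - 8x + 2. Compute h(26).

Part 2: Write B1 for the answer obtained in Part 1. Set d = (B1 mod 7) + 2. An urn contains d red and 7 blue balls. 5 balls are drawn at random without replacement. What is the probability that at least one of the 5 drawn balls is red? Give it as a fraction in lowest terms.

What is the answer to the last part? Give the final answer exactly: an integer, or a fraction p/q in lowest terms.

5/6

Part 1: -8*(26)^2 - 8*(26)^1 + 2 = (-5408) + (-208) + (2) = -5614; answer -5614
Part 2: B1 = -5614; d = 2; total draws C(9,5) = 126; complement C(7,5) = 21; favorable 126 - 21 = 105; P = 5/6; answer 5/6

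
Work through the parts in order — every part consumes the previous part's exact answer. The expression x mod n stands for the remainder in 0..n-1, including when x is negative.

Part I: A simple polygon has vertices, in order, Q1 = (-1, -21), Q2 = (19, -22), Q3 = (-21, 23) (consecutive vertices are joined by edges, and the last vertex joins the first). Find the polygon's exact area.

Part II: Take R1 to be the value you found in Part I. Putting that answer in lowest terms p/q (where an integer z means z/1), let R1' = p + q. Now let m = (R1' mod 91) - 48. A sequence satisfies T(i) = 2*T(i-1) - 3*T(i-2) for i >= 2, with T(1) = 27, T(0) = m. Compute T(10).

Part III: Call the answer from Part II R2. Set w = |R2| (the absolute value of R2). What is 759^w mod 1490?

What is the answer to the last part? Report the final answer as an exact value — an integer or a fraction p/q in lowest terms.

609

Part I: cross terms: (-1*-22 - 19*-21)=421, (19*23 - -21*-22)=-25, (-21*-21 - -1*23)=464; twice the area = |860| = 860; area = 430; answer 430
Part II: R1 = 430; threaded value p + q = 431; m = 19; T(2) = 2*(27) - 3*(19) = -3; iterating: T(2)=-3, T(3)=-87, T(4)=-165, T(5)=-69, T(6)=357, T(7)=921, T(8)=771, T(9)=-1221, T(10)=-4755; answer -4755
Part III: R2 = -4755; w = 4755; squarings mod 1490: 759^1=759, 759^2=941, 759^4=421, 759^8=1421, 759^16=291, 759^32=1241, 759^64=911, 759^128=1481, 759^256=81, 759^512=601, 759^1024=621, 759^2048=1221, 759^4096=841; 759^4755 = 759^1 * 759^2 * 759^16 * 759^128 * 759^512 * 759^4096 = 609 (mod 1490); answer 609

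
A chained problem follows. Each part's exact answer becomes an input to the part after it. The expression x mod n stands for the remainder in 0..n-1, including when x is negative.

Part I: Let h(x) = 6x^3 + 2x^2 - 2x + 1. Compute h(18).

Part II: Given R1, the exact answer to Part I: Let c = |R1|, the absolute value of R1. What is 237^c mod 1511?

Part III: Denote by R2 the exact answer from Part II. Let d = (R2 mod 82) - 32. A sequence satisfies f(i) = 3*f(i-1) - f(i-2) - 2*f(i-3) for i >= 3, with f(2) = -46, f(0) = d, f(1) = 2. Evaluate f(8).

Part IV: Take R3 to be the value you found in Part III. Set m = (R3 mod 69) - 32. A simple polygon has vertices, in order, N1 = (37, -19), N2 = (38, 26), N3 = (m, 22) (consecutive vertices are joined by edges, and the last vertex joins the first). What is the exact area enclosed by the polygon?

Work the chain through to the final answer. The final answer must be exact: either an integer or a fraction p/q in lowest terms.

2561/2

Part I: 6*(18)^3 + 2*(18)^2 - 2*(18)^1 + 1 = (34992) + (648) + (-36) + (1) = 35605; answer 35605
Part II: R1 = 35605; c = 35605; squarings mod 1511: 237^1=237, 237^2=262, 237^4=649, 237^8=1143, 237^16=945, 237^32=24, 237^64=576, 237^128=867, 237^256=722, 237^512=1500, 237^1024=121, 237^2048=1042, 237^4096=866, 237^8192=500, 237^16384=685, 237^32768=815; 237^35605 = 237^1 * 237^4 * 237^16 * 237^256 * 237^512 * 237^2048 * 237^32768 = 376 (mod 1511); answer 376
Part III: R2 = 376; d = 16; f(3) = 3*(-46) - 1*(2) - 2*(16) = -172; iterating: f(3)=-172, f(4)=-474, f(5)=-1158, f(6)=-2656, f(7)=-5862, f(8)=-12614; answer -12614
Part IV: R3 = -12614; m = -19; cross terms: (37*26 - 38*-19)=1684, (38*22 - -19*26)=1330, (-19*-19 - 37*22)=-453; twice the area = |2561| = 2561; area = 2561/2; answer 2561/2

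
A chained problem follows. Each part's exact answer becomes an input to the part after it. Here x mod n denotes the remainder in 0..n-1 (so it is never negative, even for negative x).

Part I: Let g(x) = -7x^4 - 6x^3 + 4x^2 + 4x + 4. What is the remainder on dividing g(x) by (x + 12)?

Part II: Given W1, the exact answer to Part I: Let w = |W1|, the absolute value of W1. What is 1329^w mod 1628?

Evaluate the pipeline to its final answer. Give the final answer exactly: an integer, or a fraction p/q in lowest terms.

Part I: remainder = value at the root: -7*(-12)^4 - 6*(-12)^3 + 4*(-12)^2 + 4*(-12)^1 + 4 = (-145152) + (10368) + (576) + (-48) + (4) = -134252; answer -134252
Part II: W1 = -134252; w = 134252; squarings mod 1628: 1329^1=1329, 1329^2=1489, 1329^4=1413, 1329^8=641, 1329^16=625, 1329^32=1533, 1329^64=885, 1329^128=157, 1329^256=229, 1329^512=345, 1329^1024=181, 1329^2048=201, 1329^4096=1329, 1329^8192=1489, 1329^16384=1413, 1329^32768=641, 1329^65536=625, 1329^131072=1533; 1329^134252 = 1329^4 * 1329^8 * 1329^32 * 1329^64 * 1329^1024 * 1329^2048 * 1329^131072 = 345 (mod 1628); answer 345

345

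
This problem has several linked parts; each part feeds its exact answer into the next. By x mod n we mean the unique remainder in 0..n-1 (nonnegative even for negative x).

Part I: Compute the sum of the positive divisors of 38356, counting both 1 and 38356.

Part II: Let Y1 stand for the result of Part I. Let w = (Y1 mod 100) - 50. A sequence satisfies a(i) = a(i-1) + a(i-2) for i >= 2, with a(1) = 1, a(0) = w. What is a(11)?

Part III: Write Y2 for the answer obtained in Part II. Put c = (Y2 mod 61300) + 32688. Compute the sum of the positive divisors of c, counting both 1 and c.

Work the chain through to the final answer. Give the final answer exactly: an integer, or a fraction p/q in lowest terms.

37800

Part I: 38356 = 2^2 * 43 * 223; sigma = (1 + 2 + 4) * (1 + 43) * (1 + 223) = 7 * 44 * 224 = 68992; answer 68992
Part II: Y1 = 68992; w = 42; a(2) = 1*(1) + 1*(42) = 43; iterating: a(2)=43, a(3)=44, a(4)=87, a(5)=131, a(6)=218, a(7)=349, a(8)=567, a(9)=916, a(10)=1483, a(11)=2399; answer 2399
Part III: Y2 = 2399; c = 35087; 35087 = 13 * 2699; sigma = (1 + 13) * (1 + 2699) = 14 * 2700 = 37800; answer 37800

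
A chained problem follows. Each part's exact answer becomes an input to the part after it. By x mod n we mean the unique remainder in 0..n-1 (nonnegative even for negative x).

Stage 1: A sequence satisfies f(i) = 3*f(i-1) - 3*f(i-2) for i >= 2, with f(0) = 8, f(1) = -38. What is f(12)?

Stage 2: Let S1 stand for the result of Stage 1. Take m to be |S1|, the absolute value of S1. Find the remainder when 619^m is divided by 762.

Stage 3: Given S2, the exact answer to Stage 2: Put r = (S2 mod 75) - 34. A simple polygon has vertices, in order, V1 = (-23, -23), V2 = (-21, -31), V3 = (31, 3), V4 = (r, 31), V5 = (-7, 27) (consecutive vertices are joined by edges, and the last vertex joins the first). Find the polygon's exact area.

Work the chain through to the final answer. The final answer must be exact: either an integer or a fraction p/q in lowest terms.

1400

Stage 1: f(2) = 3*(-38) - 3*(8) = -138; iterating: f(2)=-138, f(3)=-300, f(4)=-486, f(5)=-558, f(6)=-216, f(7)=1026, f(8)=3726, f(9)=8100, f(10)=13122, f(11)=15066, f(12)=5832; answer 5832
Stage 2: S1 = 5832; m = 5832; squarings mod 762: 619^1=619, 619^2=637, 619^4=385, 619^8=397, 619^16=637, 619^32=385, 619^64=397, 619^128=637, 619^256=385, 619^512=397, 619^1024=637, 619^2048=385, 619^4096=397; 619^5832 = 619^8 * 619^64 * 619^128 * 619^512 * 619^1024 * 619^4096 = 397 (mod 762); answer 397
Stage 3: S2 = 397; r = -12; cross terms: (-23*-31 - -21*-23)=230, (-21*3 - 31*-31)=898, (31*31 - -12*3)=997, (-12*27 - -7*31)=-107, (-7*-23 - -23*27)=782; twice the area = |2800| = 2800; area = 1400; answer 1400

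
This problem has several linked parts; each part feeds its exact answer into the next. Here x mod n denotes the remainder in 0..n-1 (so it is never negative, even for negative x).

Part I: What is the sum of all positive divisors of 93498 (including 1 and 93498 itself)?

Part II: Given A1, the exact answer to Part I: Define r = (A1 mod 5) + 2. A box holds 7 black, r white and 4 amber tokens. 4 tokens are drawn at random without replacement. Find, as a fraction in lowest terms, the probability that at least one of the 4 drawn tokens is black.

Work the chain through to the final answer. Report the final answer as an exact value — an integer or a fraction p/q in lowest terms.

Part I: 93498 = 2 * 3 * 15583; sigma = (1 + 2) * (1 + 3) * (1 + 15583) = 3 * 4 * 15584 = 187008; answer 187008
Part II: A1 = 187008; r = 5; total draws C(16,4) = 1820; complement C(9,4) = 126; favorable 1820 - 126 = 1694; P = 121/130; answer 121/130

121/130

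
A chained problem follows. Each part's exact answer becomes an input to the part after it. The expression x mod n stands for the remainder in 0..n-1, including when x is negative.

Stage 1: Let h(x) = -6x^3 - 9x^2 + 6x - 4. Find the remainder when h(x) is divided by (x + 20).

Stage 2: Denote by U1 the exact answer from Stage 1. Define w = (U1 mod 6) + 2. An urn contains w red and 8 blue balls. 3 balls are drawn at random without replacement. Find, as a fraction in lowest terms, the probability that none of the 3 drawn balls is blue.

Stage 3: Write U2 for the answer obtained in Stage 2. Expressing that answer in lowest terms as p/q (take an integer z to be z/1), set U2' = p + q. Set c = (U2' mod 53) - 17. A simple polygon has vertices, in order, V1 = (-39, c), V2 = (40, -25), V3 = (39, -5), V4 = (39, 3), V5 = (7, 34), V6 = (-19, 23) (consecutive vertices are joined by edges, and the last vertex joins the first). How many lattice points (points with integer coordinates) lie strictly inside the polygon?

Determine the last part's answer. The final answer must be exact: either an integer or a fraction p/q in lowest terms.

Stage 1: remainder = value at the root: -6*(-20)^3 - 9*(-20)^2 + 6*(-20)^1 - 4 = (48000) + (-3600) + (-120) + (-4) = 44276; answer 44276
Stage 2: U1 = 44276; w = 4; total draws C(12,3) = 220; favorable C(4,3) = 4; P = 1/55; answer 1/55
Stage 3: U2 = 1/55; threaded value p + q = 56; c = -14; cross terms: (-39*-25 - 40*-14)=1535, (40*-5 - 39*-25)=775, (39*3 - 39*-5)=312, (39*34 - 7*3)=1305, (7*23 - -19*34)=807, (-19*-14 - -39*23)=1163; twice the area = |5897| = 5897; area = 5897/2; boundary points = 1 + 1 + 8 + 1 + 1 + 1 = 13; strictly interior points = area - boundary/2 + 1 = 2943; answer 2943

2943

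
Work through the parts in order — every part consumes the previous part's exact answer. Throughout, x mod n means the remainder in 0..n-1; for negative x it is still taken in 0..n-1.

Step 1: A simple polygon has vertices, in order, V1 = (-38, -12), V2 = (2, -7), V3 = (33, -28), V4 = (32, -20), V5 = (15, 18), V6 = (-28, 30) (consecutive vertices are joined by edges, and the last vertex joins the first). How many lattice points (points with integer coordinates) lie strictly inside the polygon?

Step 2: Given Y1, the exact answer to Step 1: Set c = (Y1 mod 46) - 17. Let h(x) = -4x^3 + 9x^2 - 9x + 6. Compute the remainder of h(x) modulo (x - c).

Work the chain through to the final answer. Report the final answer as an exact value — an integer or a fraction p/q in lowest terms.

-142

Step 1: cross terms: (-38*-7 - 2*-12)=290, (2*-28 - 33*-7)=175, (33*-20 - 32*-28)=236, (32*18 - 15*-20)=876, (15*30 - -28*18)=954, (-28*-12 - -38*30)=1476; twice the area = |4007| = 4007; area = 4007/2; boundary points = 5 + 1 + 1 + 1 + 1 + 2 = 11; strictly interior points = area - boundary/2 + 1 = 1999; answer 1999
Step 2: Y1 = 1999; c = 4; remainder = value at the root: -4*(4)^3 + 9*(4)^2 - 9*(4)^1 + 6 = (-256) + (144) + (-36) + (6) = -142; answer -142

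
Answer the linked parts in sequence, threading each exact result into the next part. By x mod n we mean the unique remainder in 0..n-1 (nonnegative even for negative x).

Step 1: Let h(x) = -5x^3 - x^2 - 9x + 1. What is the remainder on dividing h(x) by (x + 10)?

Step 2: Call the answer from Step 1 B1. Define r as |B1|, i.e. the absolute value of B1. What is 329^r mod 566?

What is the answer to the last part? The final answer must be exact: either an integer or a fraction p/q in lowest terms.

47

Step 1: remainder = value at the root: -5*(-10)^3 - 1*(-10)^2 - 9*(-10)^1 + 1 = (5000) + (-100) + (90) + (1) = 4991; answer 4991
Step 2: B1 = 4991; r = 4991; squarings mod 566: 329^1=329, 329^2=135, 329^4=113, 329^8=317, 329^16=307, 329^32=293, 329^64=383, 329^128=95, 329^256=535, 329^512=395, 329^1024=375, 329^2048=257, 329^4096=393; 329^4991 = 329^1 * 329^2 * 329^4 * 329^8 * 329^16 * 329^32 * 329^64 * 329^256 * 329^512 * 329^4096 = 47 (mod 566); answer 47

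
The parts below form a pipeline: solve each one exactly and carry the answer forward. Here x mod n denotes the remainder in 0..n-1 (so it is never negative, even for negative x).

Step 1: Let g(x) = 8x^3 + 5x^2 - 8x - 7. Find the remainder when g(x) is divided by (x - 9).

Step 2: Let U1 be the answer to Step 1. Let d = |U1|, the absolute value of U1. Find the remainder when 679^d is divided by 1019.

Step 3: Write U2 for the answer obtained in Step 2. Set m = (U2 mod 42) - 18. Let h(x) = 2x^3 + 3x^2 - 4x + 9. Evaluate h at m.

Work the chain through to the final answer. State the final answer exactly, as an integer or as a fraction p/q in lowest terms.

Step 1: remainder = value at the root: 8*(9)^3 + 5*(9)^2 - 8*(9)^1 - 7 = (5832) + (405) + (-72) + (-7) = 6158; answer 6158
Step 2: U1 = 6158; d = 6158; squarings mod 1019: 679^1=679, 679^2=453, 679^4=390, 679^8=269, 679^16=12, 679^32=144, 679^64=356, 679^128=380, 679^256=721, 679^512=151, 679^1024=383, 679^2048=972, 679^4096=171; 679^6158 = 679^2 * 679^4 * 679^8 * 679^2048 * 679^4096 = 192 (mod 1019); answer 192
Step 3: U2 = 192; m = 6; 2*(6)^3 + 3*(6)^2 - 4*(6)^1 + 9 = (432) + (108) + (-24) + (9) = 525; answer 525

525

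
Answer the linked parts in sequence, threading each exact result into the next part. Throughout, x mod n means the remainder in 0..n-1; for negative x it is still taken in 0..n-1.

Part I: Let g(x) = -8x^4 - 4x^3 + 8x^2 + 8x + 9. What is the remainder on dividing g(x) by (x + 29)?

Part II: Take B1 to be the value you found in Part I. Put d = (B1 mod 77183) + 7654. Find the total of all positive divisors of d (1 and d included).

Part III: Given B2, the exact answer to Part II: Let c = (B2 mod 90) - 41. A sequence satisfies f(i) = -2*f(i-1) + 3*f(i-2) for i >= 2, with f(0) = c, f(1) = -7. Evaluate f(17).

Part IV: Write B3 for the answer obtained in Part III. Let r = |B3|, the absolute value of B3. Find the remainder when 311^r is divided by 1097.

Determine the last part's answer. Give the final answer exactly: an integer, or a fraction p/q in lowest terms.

304

Part I: remainder = value at the root: -8*(-29)^4 - 4*(-29)^3 + 8*(-29)^2 + 8*(-29)^1 + 9 = (-5658248) + (97556) + (6728) + (-232) + (9) = -5554187; answer -5554187
Part II: B1 = -5554187; d = 10643; 10643 = 29 * 367; sigma = (1 + 29) * (1 + 367) = 30 * 368 = 11040; answer 11040
Part III: B2 = 11040; c = 19; f(2) = -2*(-7) + 3*(19) = 71; iterating: f(2)=71, f(3)=-163, f(4)=539, f(5)=-1567, f(6)=4751, f(7)=-14203, f(8)=42659, f(9)=-127927, f(10)=383831, f(11)=-1151443, f(12)=3454379, f(13)=-10363087, f(14)=31089311, f(15)=-93267883, f(16)=279803699, f(17)=-839411047; answer -839411047
Part IV: B3 = -839411047; r = 839411047; squarings mod 1097: 311^1=311, 311^2=185, 311^4=218, 311^8=353, 311^16=648, 311^32=850, 311^64=674, 311^128=118, 311^256=760, 311^512=578, 311^1024=596, 311^2048=885, 311^4096=1064, 311^8192=1089, 311^16384=64, 311^32768=805, 311^65536=795, 311^131072=153, 311^262144=372, 311^524288=162, 311^1048576=1013, 311^2097152=474, 311^4194304=888, 311^8388608=898, 311^16777216=109, 311^33554432=911, 311^67108864=589, 311^134217728=269, 311^268435456=1056, 311^536870912=584; 311^839411047 = 311^1 * 311^2 * 311^4 * 311^32 * 311^64 * 311^256 * 311^1024 * 311^8192 * 311^16384 * 311^524288 * 311^33554432 * 311^268435456 * 311^536870912 = 304 (mod 1097); answer 304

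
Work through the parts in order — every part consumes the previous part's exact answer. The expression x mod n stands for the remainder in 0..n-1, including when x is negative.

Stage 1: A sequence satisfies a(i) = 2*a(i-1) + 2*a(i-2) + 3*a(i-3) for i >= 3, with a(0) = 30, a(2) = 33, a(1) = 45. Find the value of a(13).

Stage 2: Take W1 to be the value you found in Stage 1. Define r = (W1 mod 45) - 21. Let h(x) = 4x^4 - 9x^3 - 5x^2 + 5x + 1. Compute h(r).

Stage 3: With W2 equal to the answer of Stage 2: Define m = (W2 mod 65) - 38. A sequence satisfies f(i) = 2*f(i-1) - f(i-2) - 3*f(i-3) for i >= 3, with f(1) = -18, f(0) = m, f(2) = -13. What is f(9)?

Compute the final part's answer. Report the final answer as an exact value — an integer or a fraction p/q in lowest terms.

Stage 1: a(3) = 2*(33) + 2*(45) + 3*(30) = 246; iterating: a(3)=246, a(4)=693, a(5)=1977, a(6)=6078, a(7)=18189, a(8)=54465, a(9)=163542, a(10)=490581, a(11)=1471641, a(12)=4415070, a(13)=13245165; answer 13245165
Stage 2: W1 = 13245165; r = -21; 4*(-21)^4 - 9*(-21)^3 - 5*(-21)^2 + 5*(-21)^1 + 1 = (777924) + (83349) + (-2205) + (-105) + (1) = 858964; answer 858964
Stage 3: W2 = 858964; m = 16; f(3) = 2*(-13) - 1*(-18) - 3*(16) = -56; iterating: f(3)=-56, f(4)=-45, f(5)=5, f(6)=223, f(7)=576, f(8)=914, f(9)=583; answer 583

583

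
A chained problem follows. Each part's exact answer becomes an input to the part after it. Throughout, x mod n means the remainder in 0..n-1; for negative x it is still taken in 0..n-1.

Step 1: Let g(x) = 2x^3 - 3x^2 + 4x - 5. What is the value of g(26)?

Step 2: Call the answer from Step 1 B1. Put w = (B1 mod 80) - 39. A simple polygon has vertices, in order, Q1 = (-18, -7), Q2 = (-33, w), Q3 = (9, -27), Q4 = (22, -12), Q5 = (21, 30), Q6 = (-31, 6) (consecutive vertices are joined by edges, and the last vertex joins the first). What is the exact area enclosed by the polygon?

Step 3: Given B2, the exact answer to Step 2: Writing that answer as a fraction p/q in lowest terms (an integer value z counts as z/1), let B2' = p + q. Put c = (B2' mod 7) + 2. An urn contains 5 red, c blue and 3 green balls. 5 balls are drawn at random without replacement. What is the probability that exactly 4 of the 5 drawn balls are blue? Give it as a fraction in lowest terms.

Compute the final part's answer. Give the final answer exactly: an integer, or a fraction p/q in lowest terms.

1/99

Step 1: 2*(26)^3 - 3*(26)^2 + 4*(26)^1 - 5 = (35152) + (-2028) + (104) + (-5) = 33223; answer 33223
Step 2: B1 = 33223; w = -16; cross terms: (-18*-16 - -33*-7)=57, (-33*-27 - 9*-16)=1035, (9*-12 - 22*-27)=486, (22*30 - 21*-12)=912, (21*6 - -31*30)=1056, (-31*-7 - -18*6)=325; twice the area = |3871| = 3871; area = 3871/2; answer 3871/2
Step 3: B2 = 3871/2; threaded value p + q = 3873; c = 4; total draws C(12,5) = 792; favorable C(4,4)*C(8,1) = 8; P = 1/99; answer 1/99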